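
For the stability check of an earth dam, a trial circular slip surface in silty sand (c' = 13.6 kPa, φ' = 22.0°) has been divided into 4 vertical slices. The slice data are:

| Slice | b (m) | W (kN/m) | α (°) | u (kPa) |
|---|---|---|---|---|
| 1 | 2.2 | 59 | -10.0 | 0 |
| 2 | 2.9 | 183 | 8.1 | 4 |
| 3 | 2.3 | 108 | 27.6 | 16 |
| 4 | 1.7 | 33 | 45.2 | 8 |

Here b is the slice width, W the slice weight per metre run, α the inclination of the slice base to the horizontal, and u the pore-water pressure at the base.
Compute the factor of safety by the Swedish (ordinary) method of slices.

Ordinary method of slices: FS = Σ[c'·Δl_i + (W_i cosα_i − u_i·Δl_i)·tanφ'] / Σ W_i sinα_i, with Δl_i = b_i / cosα_i.
Slice 1: Δl = 2.2/cos(-10.0°) = 2.234 m; N'_1 = 59·cos(-10.0°) − 0·2.234 = 58.1; c'Δl = 30.38; W sinα = -10.2
Slice 2: Δl = 2.9/cos8.1° = 2.929 m; N'_2 = 183·cos8.1° − 4·2.929 = 169.5; c'Δl = 39.84; W sinα = 25.8
Slice 3: Δl = 2.3/cos27.6° = 2.595 m; N'_3 = 108·cos27.6° − 16·2.595 = 54.2; c'Δl = 35.30; W sinα = 50.0
Slice 4: Δl = 1.7/cos45.2° = 2.413 m; N'_4 = 33·cos45.2° − 8·2.413 = 4.0; c'Δl = 32.81; W sinα = 23.4
Σc'Δl = 138.3 kN/m; ΣN' = 285.7 kN/m; ΣW sinα = 89.0 kN/m
Resisting = 138.3 + 285.7·tan22.0° = 138.3 + 115.4 = 253.8 kN/m
FS = 253.8 / 89.0 = 2.851

FS = 2.85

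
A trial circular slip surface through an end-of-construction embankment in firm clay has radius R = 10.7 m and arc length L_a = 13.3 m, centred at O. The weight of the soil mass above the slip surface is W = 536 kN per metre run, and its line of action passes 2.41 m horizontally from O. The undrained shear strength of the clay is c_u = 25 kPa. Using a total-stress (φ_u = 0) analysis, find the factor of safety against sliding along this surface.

FS = 2.75

Taking moments about the centre O, the resisting moment is provided by the undrained shear strength acting along the arc:
M_R = c_u·L_a·R = 25·13.30·10.7 = 3557.7 kN·m/m
M_D = W·d = 536·2.41 = 1291.8 kN·m/m
FS = M_R / M_D = 3557.7 / 1291.8 = 2.754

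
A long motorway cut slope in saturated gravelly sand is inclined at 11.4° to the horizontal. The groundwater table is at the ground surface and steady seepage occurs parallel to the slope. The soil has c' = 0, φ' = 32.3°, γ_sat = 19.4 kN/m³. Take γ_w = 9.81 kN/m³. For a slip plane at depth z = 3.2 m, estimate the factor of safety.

FS = 1.55

With seepage parallel to the slope and the water table at the surface, the effective normal stress on the slip plane uses the buoyant unit weight γ' = γ_sat − γ_w while the driving shear stress uses γ_sat:
FS = [c' + γ' z cos²β tanφ'] / [γ_sat z sinβ cosβ]
(For c' = 0 this reduces to FS = (γ'/γ_sat)·tanφ'/tanβ.)
γ' = 19.4 − 9.81 = 9.59 kN/m³
Numerator = 0.0 + 9.59·3.2·cos²11.4°·tan32.3° = 0.0 + 9.59·3.2·0.9609·0.6322 = 18.642 kPa
Denominator = 19.4·3.2·sin11.4°·cos11.4° = 19.4·3.2·0.1977·0.9803 = 12.028 kPa
FS = 18.642 / 12.028 = 1.550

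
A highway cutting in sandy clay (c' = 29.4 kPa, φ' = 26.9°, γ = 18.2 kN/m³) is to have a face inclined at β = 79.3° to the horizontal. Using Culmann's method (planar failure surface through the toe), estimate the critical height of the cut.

Culmann's analysis gives the critical failure plane at α_cr = (β + φ')/2 = (79.3 + 26.9)/2 = 53.1°, and the critical height
H_c = (4c'/γ) · sinβ cosφ' / [1 − cos(β − φ')]
    = (4·29.4/18.2) · sin79.3°·cos26.9° / [1 − cos(52.4°)]
    = 6.462 · 0.9826·0.8918 / [1 − 0.6101]
    = 6.462 · 0.8763 / 0.3899
    = 14.52 m

H_c = 14.52 m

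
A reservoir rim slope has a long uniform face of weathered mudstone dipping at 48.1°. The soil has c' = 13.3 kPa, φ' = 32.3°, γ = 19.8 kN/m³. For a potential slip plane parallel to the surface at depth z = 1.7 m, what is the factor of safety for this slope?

For an infinite slope with a slip plane parallel to the surface (no pore pressure): FS = [c' + γz cos²β tanφ'] / [γz sinβ cosβ].
γz = 19.8·1.7 = 33.66 kN/m²
Numerator = 13.3 + 33.66·cos²48.1°·tan32.3° = 13.3 + 33.66·0.4460·0.6322 = 22.790 kPa
Denominator = 33.66·sin48.1°·cos48.1° = 33.66·0.7443·0.6678 = 16.732 kPa
FS = 22.790 / 16.732 = 1.362

FS = 1.36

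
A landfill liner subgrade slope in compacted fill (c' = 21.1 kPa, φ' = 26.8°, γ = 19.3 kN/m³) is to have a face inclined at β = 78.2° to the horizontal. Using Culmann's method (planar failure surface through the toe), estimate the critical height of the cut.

H_c = 10.16 m

Culmann's analysis gives the critical failure plane at α_cr = (β + φ')/2 = (78.2 + 26.8)/2 = 52.5°, and the critical height
H_c = (4c'/γ) · sinβ cosφ' / [1 − cos(β − φ')]
    = (4·21.1/19.3) · sin78.2°·cos26.8° / [1 − cos(51.4°)]
    = 4.373 · 0.9789·0.8926 / [1 − 0.6239]
    = 4.373 · 0.8737 / 0.3761
    = 10.16 m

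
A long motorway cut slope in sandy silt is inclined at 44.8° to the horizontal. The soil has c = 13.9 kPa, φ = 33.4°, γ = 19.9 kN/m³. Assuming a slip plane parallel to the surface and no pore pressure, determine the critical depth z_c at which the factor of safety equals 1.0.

z_c = 4.16 m

Setting FS = 1.00 in FS = [c + γz cos²β tanφ] / [γz sinβ cosβ] and solving for z:
z = c / [γ cosβ (FS·sinβ − cosβ·tanφ)]
  = 13.9 / [19.9·cos44.8°·(1.00·sin44.8° − cos44.8°·tan33.4°)]
  = 13.9 / [19.9·0.7096·(1.00·0.7046 − 0.7096·0.6594)]
  = 13.9 / 3.3431 = 4.158 m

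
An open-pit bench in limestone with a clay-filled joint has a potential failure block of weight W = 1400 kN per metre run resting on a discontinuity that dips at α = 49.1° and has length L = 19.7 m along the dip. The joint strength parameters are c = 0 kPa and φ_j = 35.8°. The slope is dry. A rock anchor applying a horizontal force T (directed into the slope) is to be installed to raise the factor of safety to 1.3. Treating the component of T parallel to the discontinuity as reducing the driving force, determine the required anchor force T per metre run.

Resolving forces along and normal to the sliding plane, with the horizontal anchor force T adding T·sinα to the effective normal force and T·cosα acting up the plane against the driving force:
FS = [cL + (W cosα + T sinα) tanφ_j] / [W sinα − T cosα]
Without the anchor: N' = 916.6 kN/m, driving T_d = 1058.2 kN/m, resisting R = 0·19.7 + 916.6·tan35.8° = 661.1 kN/m, FS = 0.62.
Setting FS = 1.3 and solving for T:
1.3·(1058.2 − T cos49.1°) = 661.1 + T sin49.1°·tan35.8°
T·(sin49.1°·tan35.8° + 1.3·cos49.1°) = 1.3·1058.2 − 661.1
T·(0.7559·0.7212 + 1.3·0.6547) = 1375.7 − 661.1 = 714.6
T·1.3963 = 714.6
T = 511.7 kN/m

T = 512 kN/m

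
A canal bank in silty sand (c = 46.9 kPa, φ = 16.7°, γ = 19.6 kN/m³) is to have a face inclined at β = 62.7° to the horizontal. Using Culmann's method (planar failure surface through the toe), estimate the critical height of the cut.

Culmann's analysis gives the critical failure plane at α_cr = (β + φ)/2 = (62.7 + 16.7)/2 = 39.7°, and the critical height
H_c = (4c/γ) · sinβ cosφ / [1 − cos(β − φ)]
    = (4·46.9/19.6) · sin62.7°·cos16.7° / [1 − cos(46.0°)]
    = 9.571 · 0.8886·0.9578 / [1 − 0.6947]
    = 9.571 · 0.8511 / 0.3053
    = 26.68 m

H_c = 26.68 m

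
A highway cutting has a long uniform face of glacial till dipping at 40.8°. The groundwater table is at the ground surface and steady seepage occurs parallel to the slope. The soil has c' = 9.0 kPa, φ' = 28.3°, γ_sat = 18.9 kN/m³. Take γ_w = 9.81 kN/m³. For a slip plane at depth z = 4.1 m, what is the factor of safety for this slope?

FS = 0.53

With seepage parallel to the slope and the water table at the surface, the effective normal stress on the slip plane uses the buoyant unit weight γ' = γ_sat − γ_w while the driving shear stress uses γ_sat:
FS = [c' + γ' z cos²β tanφ'] / [γ_sat z sinβ cosβ]
γ' = 18.9 − 9.81 = 9.09 kN/m³
Numerator = 9.0 + 9.09·4.1·cos²40.8°·tan28.3° = 9.0 + 9.09·4.1·0.5730·0.5384 = 20.499 kPa
Denominator = 18.9·4.1·sin40.8°·cos40.8° = 18.9·4.1·0.6534·0.7570 = 38.329 kPa
FS = 20.499 / 38.329 = 0.535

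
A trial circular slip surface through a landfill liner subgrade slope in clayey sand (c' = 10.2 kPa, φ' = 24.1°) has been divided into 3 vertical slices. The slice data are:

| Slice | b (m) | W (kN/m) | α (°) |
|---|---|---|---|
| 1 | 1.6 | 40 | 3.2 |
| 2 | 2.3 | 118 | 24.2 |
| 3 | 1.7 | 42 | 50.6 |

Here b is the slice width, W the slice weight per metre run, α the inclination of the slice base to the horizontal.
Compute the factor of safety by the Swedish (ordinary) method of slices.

FS = 1.77

Ordinary method of slices: FS = Σ[c'·Δl_i + (W_i cosα_i)·tanφ'] / Σ W_i sinα_i, with Δl_i = b_i / cosα_i.
Slice 1: Δl = 1.6/cos3.2° = 1.602 m; N'_1 = 40·cos3.2° = 39.9; c'Δl = 16.35; W sinα = 2.2
Slice 2: Δl = 2.3/cos24.2° = 2.522 m; N'_2 = 118·cos24.2° = 107.6; c'Δl = 25.72; W sinα = 48.4
Slice 3: Δl = 1.7/cos50.6° = 2.678 m; N'_3 = 42·cos50.6° = 26.7; c'Δl = 27.32; W sinα = 32.5
Σc'Δl = 69.4 kN/m; ΣN' = 174.2 kN/m; ΣW sinα = 83.1 kN/m
Resisting = 69.4 + 174.2·tan24.1° = 69.4 + 77.9 = 147.3 kN/m
FS = 147.3 / 83.1 = 1.774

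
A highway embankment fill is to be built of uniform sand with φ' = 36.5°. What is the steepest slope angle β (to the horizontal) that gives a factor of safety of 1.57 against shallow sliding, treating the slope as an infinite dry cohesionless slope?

β = 25.2°

For an infinite dry cohesionless slope FS = tanφ'/tanβ, so tanβ = tanφ' / FS.
tanβ = tan36.5° / 1.57 = 0.7400 / 1.57 = 0.4713
β = arctan(0.4713) = 25.24°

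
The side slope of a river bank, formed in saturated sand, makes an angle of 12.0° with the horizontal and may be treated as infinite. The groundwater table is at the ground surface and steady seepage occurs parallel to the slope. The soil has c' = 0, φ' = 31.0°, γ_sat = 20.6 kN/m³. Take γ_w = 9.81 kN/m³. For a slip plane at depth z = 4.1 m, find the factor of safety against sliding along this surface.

FS = 1.48

With seepage parallel to the slope and the water table at the surface, the effective normal stress on the slip plane uses the buoyant unit weight γ' = γ_sat − γ_w while the driving shear stress uses γ_sat:
FS = [c' + γ' z cos²β tanφ'] / [γ_sat z sinβ cosβ]
(For c' = 0 this reduces to FS = (γ'/γ_sat)·tanφ'/tanβ.)
γ' = 20.6 − 9.81 = 10.79 kN/m³
Numerator = 0.0 + 10.79·4.1·cos²12.0°·tan31.0° = 0.0 + 10.79·4.1·0.9568·0.6009 = 25.432 kPa
Denominator = 20.6·4.1·sin12.0°·cos12.0° = 20.6·4.1·0.2079·0.9781 = 17.176 kPa
FS = 25.432 / 17.176 = 1.481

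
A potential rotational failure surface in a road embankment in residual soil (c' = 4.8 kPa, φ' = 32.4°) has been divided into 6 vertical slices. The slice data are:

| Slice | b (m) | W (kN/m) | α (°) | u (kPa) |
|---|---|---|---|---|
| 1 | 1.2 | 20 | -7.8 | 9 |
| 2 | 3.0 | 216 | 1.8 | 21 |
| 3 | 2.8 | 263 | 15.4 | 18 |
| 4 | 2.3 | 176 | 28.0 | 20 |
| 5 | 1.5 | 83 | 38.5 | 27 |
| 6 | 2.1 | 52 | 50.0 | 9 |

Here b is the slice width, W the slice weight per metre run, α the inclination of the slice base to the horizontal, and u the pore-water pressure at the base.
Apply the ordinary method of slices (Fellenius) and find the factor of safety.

FS = 1.53

Ordinary method of slices: FS = Σ[c'·Δl_i + (W_i cosα_i − u_i·Δl_i)·tanφ'] / Σ W_i sinα_i, with Δl_i = b_i / cosα_i.
Slice 1: Δl = 1.2/cos(-7.8°) = 1.211 m; N'_1 = 20·cos(-7.8°) − 9·1.211 = 8.9; c'Δl = 5.81; W sinα = -2.7
Slice 2: Δl = 3.0/cos1.8° = 3.001 m; N'_2 = 216·cos1.8° − 21·3.001 = 152.9; c'Δl = 14.41; W sinα = 6.8
Slice 3: Δl = 2.8/cos15.4° = 2.904 m; N'_3 = 263·cos15.4° − 18·2.904 = 201.3; c'Δl = 13.94; W sinα = 69.8
Slice 4: Δl = 2.3/cos28.0° = 2.605 m; N'_4 = 176·cos28.0° − 20·2.605 = 103.3; c'Δl = 12.50; W sinα = 82.6
Slice 5: Δl = 1.5/cos38.5° = 1.917 m; N'_5 = 83·cos38.5° − 27·1.917 = 13.2; c'Δl = 9.20; W sinα = 51.7
Slice 6: Δl = 2.1/cos50.0° = 3.267 m; N'_6 = 52·cos50.0° − 9·3.267 = 4.0; c'Δl = 15.68; W sinα = 39.8
Σc'Δl = 71.5 kN/m; ΣN' = 483.6 kN/m; ΣW sinα = 248.0 kN/m
Resisting = 71.5 + 483.6·tan32.4° = 71.5 + 306.9 = 378.4 kN/m
FS = 378.4 / 248.0 = 1.526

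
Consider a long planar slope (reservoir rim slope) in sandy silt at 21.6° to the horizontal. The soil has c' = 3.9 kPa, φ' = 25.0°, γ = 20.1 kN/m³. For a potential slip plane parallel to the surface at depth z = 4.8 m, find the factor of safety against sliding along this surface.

FS = 1.30

For an infinite slope with a slip plane parallel to the surface (no pore pressure): FS = [c' + γz cos²β tanφ'] / [γz sinβ cosβ].
γz = 20.1·4.8 = 96.48 kN/m²
Numerator = 3.9 + 96.48·cos²21.6°·tan25.0° = 3.9 + 96.48·0.8645·0.4663 = 42.793 kPa
Denominator = 96.48·sin21.6°·cos21.6° = 96.48·0.3681·0.9298 = 33.023 kPa
FS = 42.793 / 33.023 = 1.296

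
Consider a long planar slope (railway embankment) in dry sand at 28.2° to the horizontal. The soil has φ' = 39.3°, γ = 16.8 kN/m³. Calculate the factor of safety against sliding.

FS = 1.53

For a dry cohesionless infinite slope the factor of safety is FS = tanφ' / tanβ.
FS = tan39.3° / tan28.2° = 0.8185 / 0.5362 = 1.526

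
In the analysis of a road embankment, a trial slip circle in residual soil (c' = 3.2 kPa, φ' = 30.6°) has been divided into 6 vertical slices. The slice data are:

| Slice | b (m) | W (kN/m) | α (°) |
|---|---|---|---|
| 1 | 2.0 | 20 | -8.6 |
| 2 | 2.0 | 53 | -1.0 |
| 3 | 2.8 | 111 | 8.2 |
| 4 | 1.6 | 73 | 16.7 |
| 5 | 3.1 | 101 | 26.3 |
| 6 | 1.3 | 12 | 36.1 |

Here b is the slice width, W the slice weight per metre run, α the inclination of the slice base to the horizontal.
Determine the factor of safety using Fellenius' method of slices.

Ordinary method of slices: FS = Σ[c'·Δl_i + (W_i cosα_i)·tanφ'] / Σ W_i sinα_i, with Δl_i = b_i / cosα_i.
Slice 1: Δl = 2.0/cos(-8.6°) = 2.023 m; N'_1 = 20·cos(-8.6°) = 19.8; c'Δl = 6.47; W sinα = -3.0
Slice 2: Δl = 2.0/cos(-1.0°) = 2.000 m; N'_2 = 53·cos(-1.0°) = 53.0; c'Δl = 6.40; W sinα = -0.9
Slice 3: Δl = 2.8/cos8.2° = 2.829 m; N'_3 = 111·cos8.2° = 109.9; c'Δl = 9.05; W sinα = 15.8
Slice 4: Δl = 1.6/cos16.7° = 1.670 m; N'_4 = 73·cos16.7° = 69.9; c'Δl = 5.35; W sinα = 21.0
Slice 5: Δl = 3.1/cos26.3° = 3.458 m; N'_5 = 101·cos26.3° = 90.5; c'Δl = 11.07; W sinα = 44.8
Slice 6: Δl = 1.3/cos36.1° = 1.609 m; N'_6 = 12·cos36.1° = 9.7; c'Δl = 5.15; W sinα = 7.1
Σc'Δl = 43.5 kN/m; ΣN' = 352.8 kN/m; ΣW sinα = 84.7 kN/m
Resisting = 43.5 + 352.8·tan30.6° = 43.5 + 208.6 = 252.1 kN/m
FS = 252.1 / 84.7 = 2.976

FS = 2.98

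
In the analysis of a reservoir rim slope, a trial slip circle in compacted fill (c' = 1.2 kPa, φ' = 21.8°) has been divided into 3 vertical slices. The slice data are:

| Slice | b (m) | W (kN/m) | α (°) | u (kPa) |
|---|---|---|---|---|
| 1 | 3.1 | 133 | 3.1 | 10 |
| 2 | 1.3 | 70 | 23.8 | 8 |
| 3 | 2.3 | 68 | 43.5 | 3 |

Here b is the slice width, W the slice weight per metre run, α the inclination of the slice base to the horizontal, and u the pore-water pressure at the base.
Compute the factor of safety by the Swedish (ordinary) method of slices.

Ordinary method of slices: FS = Σ[c'·Δl_i + (W_i cosα_i − u_i·Δl_i)·tanφ'] / Σ W_i sinα_i, with Δl_i = b_i / cosα_i.
Slice 1: Δl = 3.1/cos3.1° = 3.105 m; N'_1 = 133·cos3.1° − 10·3.105 = 101.8; c'Δl = 3.73; W sinα = 7.2
Slice 2: Δl = 1.3/cos23.8° = 1.421 m; N'_2 = 70·cos23.8° − 8·1.421 = 52.7; c'Δl = 1.70; W sinα = 28.2
Slice 3: Δl = 2.3/cos43.5° = 3.171 m; N'_3 = 68·cos43.5° − 3·3.171 = 39.8; c'Δl = 3.80; W sinα = 46.8
Σc'Δl = 9.2 kN/m; ΣN' = 194.3 kN/m; ΣW sinα = 82.2 kN/m
Resisting = 9.2 + 194.3·tan21.8° = 9.2 + 77.7 = 86.9 kN/m
FS = 86.9 / 82.2 = 1.057

FS = 1.06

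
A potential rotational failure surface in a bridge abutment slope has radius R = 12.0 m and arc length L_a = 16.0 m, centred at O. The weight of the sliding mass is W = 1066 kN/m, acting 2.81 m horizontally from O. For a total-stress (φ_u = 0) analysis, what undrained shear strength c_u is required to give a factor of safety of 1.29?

c_u = 20.1 kPa

FS = c_u·L_a·R / (W·d), so c_u = FS·W·d / (L_a·R).
c_u = 1.29·1066·2.81 / (16.00·12.0) = 3864.1 / 192.00 = 20.13 kPa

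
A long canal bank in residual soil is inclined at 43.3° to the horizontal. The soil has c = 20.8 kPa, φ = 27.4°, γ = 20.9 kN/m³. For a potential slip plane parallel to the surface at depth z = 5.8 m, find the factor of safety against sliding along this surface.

For an infinite slope with a slip plane parallel to the surface (no pore pressure): FS = [c + γz cos²β tanφ] / [γz sinβ cosβ].
γz = 20.9·5.8 = 121.22 kN/m²
Numerator = 20.8 + 121.22·cos²43.3°·tan27.4° = 20.8 + 121.22·0.5297·0.5184 = 54.080 kPa
Denominator = 121.22·sin43.3°·cos43.3° = 121.22·0.6858·0.7278 = 60.503 kPa
FS = 54.080 / 60.503 = 0.894

FS = 0.89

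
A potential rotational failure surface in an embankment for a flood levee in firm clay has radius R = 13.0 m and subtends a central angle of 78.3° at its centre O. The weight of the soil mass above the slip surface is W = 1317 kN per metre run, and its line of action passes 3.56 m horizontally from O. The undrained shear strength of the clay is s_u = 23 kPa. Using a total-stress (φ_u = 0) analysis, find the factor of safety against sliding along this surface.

FS = 1.13

Taking moments about the centre O, the resisting moment is provided by the undrained shear strength acting along the arc:
Arc length L_a = R·θ = 13.0·(78.3°·π/180) = 13.0·1.3666 = 17.77 m
M_R = s_u·L_a·R = 23·17.77·13.0 = 5311.9 kN·m/m
M_D = W·d = 1317·3.56 = 4688.5 kN·m/m
FS = M_R / M_D = 5311.9 / 4688.5 = 1.133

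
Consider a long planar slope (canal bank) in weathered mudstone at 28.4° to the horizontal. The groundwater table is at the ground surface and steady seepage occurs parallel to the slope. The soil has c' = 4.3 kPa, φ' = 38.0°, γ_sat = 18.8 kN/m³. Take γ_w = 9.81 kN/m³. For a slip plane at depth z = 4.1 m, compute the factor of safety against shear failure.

FS = 0.82

With seepage parallel to the slope and the water table at the surface, the effective normal stress on the slip plane uses the buoyant unit weight γ' = γ_sat − γ_w while the driving shear stress uses γ_sat:
FS = [c' + γ' z cos²β tanφ'] / [γ_sat z sinβ cosβ]
γ' = 18.8 − 9.81 = 8.99 kN/m³
Numerator = 4.3 + 8.99·4.1·cos²28.4°·tan38.0° = 4.3 + 8.99·4.1·0.7738·0.7813 = 26.583 kPa
Denominator = 18.8·4.1·sin28.4°·cos28.4° = 18.8·4.1·0.4756·0.8796 = 32.249 kPa
FS = 26.583 / 32.249 = 0.824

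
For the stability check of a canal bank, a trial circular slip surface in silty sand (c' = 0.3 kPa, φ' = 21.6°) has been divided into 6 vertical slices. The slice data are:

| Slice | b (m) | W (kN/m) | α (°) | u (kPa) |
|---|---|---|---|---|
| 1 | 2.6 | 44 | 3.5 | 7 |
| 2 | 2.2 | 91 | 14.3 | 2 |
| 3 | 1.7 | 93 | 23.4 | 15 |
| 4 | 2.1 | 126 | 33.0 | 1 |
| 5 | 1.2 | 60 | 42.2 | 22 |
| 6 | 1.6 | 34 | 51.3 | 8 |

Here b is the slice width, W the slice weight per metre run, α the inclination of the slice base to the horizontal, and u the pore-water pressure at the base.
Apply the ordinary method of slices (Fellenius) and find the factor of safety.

FS = 0.58

Ordinary method of slices: FS = Σ[c'·Δl_i + (W_i cosα_i − u_i·Δl_i)·tanφ'] / Σ W_i sinα_i, with Δl_i = b_i / cosα_i.
Slice 1: Δl = 2.6/cos3.5° = 2.605 m; N'_1 = 44·cos3.5° − 7·2.605 = 25.7; c'Δl = 0.78; W sinα = 2.7
Slice 2: Δl = 2.2/cos14.3° = 2.270 m; N'_2 = 91·cos14.3° − 2·2.270 = 83.6; c'Δl = 0.68; W sinα = 22.5
Slice 3: Δl = 1.7/cos23.4° = 1.852 m; N'_3 = 93·cos23.4° − 15·1.852 = 57.6; c'Δl = 0.56; W sinα = 36.9
Slice 4: Δl = 2.1/cos33.0° = 2.504 m; N'_4 = 126·cos33.0° − 1·2.504 = 103.2; c'Δl = 0.75; W sinα = 68.6
Slice 5: Δl = 1.2/cos42.2° = 1.620 m; N'_5 = 60·cos42.2° − 22·1.620 = 8.8; c'Δl = 0.49; W sinα = 40.3
Slice 6: Δl = 1.6/cos51.3° = 2.559 m; N'_6 = 34·cos51.3° − 8·2.559 = 0.8; c'Δl = 0.77; W sinα = 26.5
Σc'Δl = 4.0 kN/m; ΣN' = 279.7 kN/m; ΣW sinα = 197.6 kN/m
Resisting = 4.0 + 279.7·tan21.6° = 4.0 + 110.7 = 114.7 kN/m
FS = 114.7 / 197.6 = 0.581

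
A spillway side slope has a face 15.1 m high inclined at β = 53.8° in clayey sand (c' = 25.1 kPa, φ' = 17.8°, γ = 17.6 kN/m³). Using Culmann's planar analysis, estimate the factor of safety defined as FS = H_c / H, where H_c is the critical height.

H_c = (4c'/γ) · sinβ cosφ' / [1 − cos(β − φ')]
    = (4·25.1/17.6) · sin53.8°·cos17.8° / [1 − cos36.0°]
    = 5.705 · 0.7683 / 0.1910 = 22.95 m
FS = H_c / H = 22.95 / 15.1 = 1.520

FS = 1.52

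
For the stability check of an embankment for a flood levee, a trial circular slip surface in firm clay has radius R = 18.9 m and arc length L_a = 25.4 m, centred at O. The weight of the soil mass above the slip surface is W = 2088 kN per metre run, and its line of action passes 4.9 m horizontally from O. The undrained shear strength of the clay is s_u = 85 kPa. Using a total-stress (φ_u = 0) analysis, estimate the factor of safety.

FS = 3.99

Taking moments about the centre O, the resisting moment is provided by the undrained shear strength acting along the arc:
M_R = s_u·L_a·R = 85·25.40·18.9 = 40805.1 kN·m/m
M_D = W·d = 2088·4.9 = 10231.2 kN·m/m
FS = M_R / M_D = 40805.1 / 10231.2 = 3.988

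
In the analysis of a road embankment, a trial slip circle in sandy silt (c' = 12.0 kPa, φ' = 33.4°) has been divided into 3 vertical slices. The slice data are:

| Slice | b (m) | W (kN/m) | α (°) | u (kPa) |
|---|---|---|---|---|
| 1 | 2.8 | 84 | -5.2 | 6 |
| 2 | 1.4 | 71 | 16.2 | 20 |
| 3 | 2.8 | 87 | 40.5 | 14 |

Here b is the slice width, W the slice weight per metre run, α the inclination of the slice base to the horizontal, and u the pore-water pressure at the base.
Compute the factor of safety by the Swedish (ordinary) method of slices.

FS = 2.54

Ordinary method of slices: FS = Σ[c'·Δl_i + (W_i cosα_i − u_i·Δl_i)·tanφ'] / Σ W_i sinα_i, with Δl_i = b_i / cosα_i.
Slice 1: Δl = 2.8/cos(-5.2°) = 2.812 m; N'_1 = 84·cos(-5.2°) − 6·2.812 = 66.8; c'Δl = 33.74; W sinα = -7.6
Slice 2: Δl = 1.4/cos16.2° = 1.458 m; N'_2 = 71·cos16.2° − 20·1.458 = 39.0; c'Δl = 17.49; W sinα = 19.8
Slice 3: Δl = 2.8/cos40.5° = 3.682 m; N'_3 = 87·cos40.5° − 14·3.682 = 14.6; c'Δl = 44.19; W sinα = 56.5
Σc'Δl = 95.4 kN/m; ΣN' = 120.4 kN/m; ΣW sinα = 68.7 kN/m
Resisting = 95.4 + 120.4·tan33.4° = 95.4 + 79.4 = 174.8 kN/m
FS = 174.8 / 68.7 = 2.545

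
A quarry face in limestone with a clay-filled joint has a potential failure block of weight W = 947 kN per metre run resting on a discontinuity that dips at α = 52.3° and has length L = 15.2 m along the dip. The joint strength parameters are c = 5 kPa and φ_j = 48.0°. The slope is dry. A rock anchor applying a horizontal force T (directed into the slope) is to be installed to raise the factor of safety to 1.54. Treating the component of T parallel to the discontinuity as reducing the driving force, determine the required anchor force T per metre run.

Resolving forces along and normal to the sliding plane, with the horizontal anchor force T adding T·sinα to the effective normal force and T·cosα acting up the plane against the driving force:
FS = [cL + (W cosα + T sinα) tanφ_j] / [W sinα − T cosα]
Without the anchor: N' = 579.1 kN/m, driving T_d = 749.3 kN/m, resisting R = 5·15.2 + 579.1·tan48.0° = 719.2 kN/m, FS = 0.96.
Setting FS = 1.54 and solving for T:
1.54·(749.3 − T cos52.3°) = 719.2 + T sin52.3°·tan48.0°
T·(sin52.3°·tan48.0° + 1.54·cos52.3°) = 1.54·749.3 − 719.2
T·(0.7912·1.1106 + 1.54·0.6115) = 1153.9 − 719.2 = 434.7
T·1.8205 = 434.7
T = 238.8 kN/m

T = 239 kN/m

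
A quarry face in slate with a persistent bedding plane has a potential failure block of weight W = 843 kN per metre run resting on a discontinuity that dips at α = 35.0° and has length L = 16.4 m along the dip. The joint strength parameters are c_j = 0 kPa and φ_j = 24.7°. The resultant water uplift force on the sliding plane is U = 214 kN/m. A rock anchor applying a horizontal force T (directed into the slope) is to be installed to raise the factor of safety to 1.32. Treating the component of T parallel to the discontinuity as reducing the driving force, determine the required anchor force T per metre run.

Resolving forces along and normal to the sliding plane, with the horizontal anchor force T adding T·sinα to the effective normal force and T·cosα acting up the plane against the driving force:
FS = [c_jL + (W cosα − U + T sinα) tanφ_j] / [W sinα − T cosα]
Without the anchor: N' = 476.5 kN/m, driving T_d = 483.5 kN/m, resisting R = 0·16.4 + 476.5·tan24.7° = 219.2 kN/m, FS = 0.45.
Setting FS = 1.32 and solving for T:
1.32·(483.5 − T cos35.0°) = 219.2 + T sin35.0°·tan24.7°
T·(sin35.0°·tan24.7° + 1.32·cos35.0°) = 1.32·483.5 − 219.2
T·(0.5736·0.4599 + 1.32·0.8192) = 638.3 − 219.2 = 419.1
T·1.3451 = 419.1
T = 311.6 kN/m

T = 312 kN/m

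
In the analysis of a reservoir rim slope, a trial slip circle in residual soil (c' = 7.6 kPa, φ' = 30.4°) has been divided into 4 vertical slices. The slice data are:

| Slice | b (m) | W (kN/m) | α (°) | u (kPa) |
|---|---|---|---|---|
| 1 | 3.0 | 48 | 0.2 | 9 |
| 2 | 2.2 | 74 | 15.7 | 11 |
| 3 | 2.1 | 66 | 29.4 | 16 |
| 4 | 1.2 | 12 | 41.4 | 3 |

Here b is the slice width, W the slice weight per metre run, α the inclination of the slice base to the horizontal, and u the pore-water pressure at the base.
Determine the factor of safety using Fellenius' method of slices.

Ordinary method of slices: FS = Σ[c'·Δl_i + (W_i cosα_i − u_i·Δl_i)·tanφ'] / Σ W_i sinα_i, with Δl_i = b_i / cosα_i.
Slice 1: Δl = 3.0/cos0.2° = 3.000 m; N'_1 = 48·cos0.2° − 9·3.000 = 21.0; c'Δl = 22.80; W sinα = 0.2
Slice 2: Δl = 2.2/cos15.7° = 2.285 m; N'_2 = 74·cos15.7° − 11·2.285 = 46.1; c'Δl = 17.37; W sinα = 20.0
Slice 3: Δl = 2.1/cos29.4° = 2.410 m; N'_3 = 66·cos29.4° − 16·2.410 = 18.9; c'Δl = 18.32; W sinα = 32.4
Slice 4: Δl = 1.2/cos41.4° = 1.600 m; N'_4 = 12·cos41.4° − 3·1.600 = 4.2; c'Δl = 12.16; W sinα = 7.9
Σc'Δl = 70.6 kN/m; ΣN' = 90.2 kN/m; ΣW sinα = 60.5 kN/m
Resisting = 70.6 + 90.2·tan30.4° = 70.6 + 52.9 = 123.6 kN/m
FS = 123.6 / 60.5 = 2.042

FS = 2.04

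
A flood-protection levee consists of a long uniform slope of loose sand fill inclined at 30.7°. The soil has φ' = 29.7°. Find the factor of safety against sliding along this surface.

For a dry cohesionless infinite slope the factor of safety is FS = tanφ' / tanβ.
FS = tan29.7° / tan30.7° = 0.5704 / 0.5938 = 0.961

FS = 0.96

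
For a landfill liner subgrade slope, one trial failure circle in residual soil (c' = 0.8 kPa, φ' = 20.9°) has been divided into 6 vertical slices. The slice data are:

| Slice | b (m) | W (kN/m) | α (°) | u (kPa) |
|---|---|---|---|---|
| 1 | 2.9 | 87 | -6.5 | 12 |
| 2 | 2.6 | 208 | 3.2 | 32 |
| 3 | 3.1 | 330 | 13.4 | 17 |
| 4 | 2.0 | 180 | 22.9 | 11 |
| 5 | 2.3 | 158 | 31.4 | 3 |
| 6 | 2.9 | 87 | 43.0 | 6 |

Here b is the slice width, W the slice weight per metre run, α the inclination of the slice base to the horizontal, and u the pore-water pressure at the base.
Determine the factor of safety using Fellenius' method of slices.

Ordinary method of slices: FS = Σ[c'·Δl_i + (W_i cosα_i − u_i·Δl_i)·tanφ'] / Σ W_i sinα_i, with Δl_i = b_i / cosα_i.
Slice 1: Δl = 2.9/cos(-6.5°) = 2.919 m; N'_1 = 87·cos(-6.5°) − 12·2.919 = 51.4; c'Δl = 2.34; W sinα = -9.8
Slice 2: Δl = 2.6/cos3.2° = 2.604 m; N'_2 = 208·cos3.2° − 32·2.604 = 124.3; c'Δl = 2.08; W sinα = 11.6
Slice 3: Δl = 3.1/cos13.4° = 3.187 m; N'_3 = 330·cos13.4° − 17·3.187 = 266.8; c'Δl = 2.55; W sinα = 76.5
Slice 4: Δl = 2.0/cos22.9° = 2.171 m; N'_4 = 180·cos22.9° − 11·2.171 = 141.9; c'Δl = 1.74; W sinα = 70.0
Slice 5: Δl = 2.3/cos31.4° = 2.695 m; N'_5 = 158·cos31.4° − 3·2.695 = 126.8; c'Δl = 2.16; W sinα = 82.3
Slice 6: Δl = 2.9/cos43.0° = 3.965 m; N'_6 = 87·cos43.0° − 6·3.965 = 39.8; c'Δl = 3.17; W sinα = 59.3
Σc'Δl = 14.0 kN/m; ΣN' = 751.1 kN/m; ΣW sinα = 289.9 kN/m
Resisting = 14.0 + 751.1·tan20.9° = 14.0 + 286.8 = 300.9 kN/m
FS = 300.9 / 289.9 = 1.038

FS = 1.04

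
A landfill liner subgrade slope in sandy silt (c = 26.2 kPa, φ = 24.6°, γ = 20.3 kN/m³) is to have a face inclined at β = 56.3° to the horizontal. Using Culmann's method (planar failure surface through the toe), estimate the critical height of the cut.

Culmann's analysis gives the critical failure plane at α_cr = (β + φ)/2 = (56.3 + 24.6)/2 = 40.5°, and the critical height
H_c = (4c/γ) · sinβ cosφ / [1 − cos(β − φ)]
    = (4·26.2/20.3) · sin56.3°·cos24.6° / [1 − cos(31.7°)]
    = 5.163 · 0.8320·0.9092 / [1 − 0.8508]
    = 5.163 · 0.7564 / 0.1492
    = 26.18 m

H_c = 26.18 m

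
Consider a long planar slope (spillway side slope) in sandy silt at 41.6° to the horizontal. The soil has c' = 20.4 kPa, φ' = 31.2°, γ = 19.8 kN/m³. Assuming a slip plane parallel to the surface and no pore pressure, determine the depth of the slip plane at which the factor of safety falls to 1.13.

z = 4.63 m

Setting FS = 1.13 in FS = [c' + γz cos²β tanφ'] / [γz sinβ cosβ] and solving for z:
z = c' / [γ cosβ (FS·sinβ − cosβ·tanφ')]
  = 20.4 / [19.8·cos41.6°·(1.13·sin41.6° − cos41.6°·tan31.2°)]
  = 20.4 / [19.8·0.7478·(1.13·0.6639 − 0.7478·0.6056)]
  = 20.4 / 4.4027 = 4.633 m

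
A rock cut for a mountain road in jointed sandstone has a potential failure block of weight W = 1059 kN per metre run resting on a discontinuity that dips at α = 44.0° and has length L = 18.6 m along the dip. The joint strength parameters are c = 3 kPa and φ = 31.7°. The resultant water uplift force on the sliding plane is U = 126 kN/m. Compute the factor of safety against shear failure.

FS = 0.61

Resolving the block weight along and normal to the plane and applying the Mohr–Coulomb strength on the joint:
N' = W cosα − U = 1059·cos44.0° − 126 = 635.8 kN/m
Driving force T = W sinα = 1059·sin44.0° = 735.6 kN/m
Resisting force R = c·L + N'·tanφ = 3·18.6 + 635.8·tan31.7° = 55.8 + 392.7 = 448.5 kN/m
FS = R / T = 448.5 / 735.6 = 0.610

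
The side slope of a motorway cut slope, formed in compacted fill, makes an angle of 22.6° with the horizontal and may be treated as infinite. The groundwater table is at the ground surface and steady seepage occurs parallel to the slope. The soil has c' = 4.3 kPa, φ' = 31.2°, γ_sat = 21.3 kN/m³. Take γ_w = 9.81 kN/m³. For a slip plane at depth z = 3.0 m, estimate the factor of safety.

With seepage parallel to the slope and the water table at the surface, the effective normal stress on the slip plane uses the buoyant unit weight γ' = γ_sat − γ_w while the driving shear stress uses γ_sat:
FS = [c' + γ' z cos²β tanφ'] / [γ_sat z sinβ cosβ]
γ' = 21.3 − 9.81 = 11.49 kN/m³
Numerator = 4.3 + 11.49·3.0·cos²22.6°·tan31.2° = 4.3 + 11.49·3.0·0.8523·0.6056 = 22.093 kPa
Denominator = 21.3·3.0·sin22.6°·cos22.6° = 21.3·3.0·0.3843·0.9232 = 22.671 kPa
FS = 22.093 / 22.671 = 0.975

FS = 0.97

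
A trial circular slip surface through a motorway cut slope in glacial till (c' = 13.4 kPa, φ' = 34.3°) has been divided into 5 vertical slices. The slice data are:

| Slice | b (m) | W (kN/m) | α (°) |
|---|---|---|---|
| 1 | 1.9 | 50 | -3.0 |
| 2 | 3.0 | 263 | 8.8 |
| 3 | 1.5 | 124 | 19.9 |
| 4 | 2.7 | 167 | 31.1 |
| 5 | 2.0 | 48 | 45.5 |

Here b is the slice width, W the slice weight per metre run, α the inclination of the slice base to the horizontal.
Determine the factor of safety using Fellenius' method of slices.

FS = 2.89

Ordinary method of slices: FS = Σ[c'·Δl_i + (W_i cosα_i)·tanφ'] / Σ W_i sinα_i, with Δl_i = b_i / cosα_i.
Slice 1: Δl = 1.9/cos(-3.0°) = 1.903 m; N'_1 = 50·cos(-3.0°) = 49.9; c'Δl = 25.49; W sinα = -2.6
Slice 2: Δl = 3.0/cos8.8° = 3.036 m; N'_2 = 263·cos8.8° = 259.9; c'Δl = 40.68; W sinα = 40.2
Slice 3: Δl = 1.5/cos19.9° = 1.595 m; N'_3 = 124·cos19.9° = 116.6; c'Δl = 21.38; W sinα = 42.2
Slice 4: Δl = 2.7/cos31.1° = 3.153 m; N'_4 = 167·cos31.1° = 143.0; c'Δl = 42.25; W sinα = 86.3
Slice 5: Δl = 2.0/cos45.5° = 2.853 m; N'_5 = 48·cos45.5° = 33.6; c'Δl = 38.24; W sinα = 34.2
Σc'Δl = 168.0 kN/m; ΣN' = 603.1 kN/m; ΣW sinα = 200.3 kN/m
Resisting = 168.0 + 603.1·tan34.3° = 168.0 + 411.4 = 579.4 kN/m
FS = 579.4 / 200.3 = 2.892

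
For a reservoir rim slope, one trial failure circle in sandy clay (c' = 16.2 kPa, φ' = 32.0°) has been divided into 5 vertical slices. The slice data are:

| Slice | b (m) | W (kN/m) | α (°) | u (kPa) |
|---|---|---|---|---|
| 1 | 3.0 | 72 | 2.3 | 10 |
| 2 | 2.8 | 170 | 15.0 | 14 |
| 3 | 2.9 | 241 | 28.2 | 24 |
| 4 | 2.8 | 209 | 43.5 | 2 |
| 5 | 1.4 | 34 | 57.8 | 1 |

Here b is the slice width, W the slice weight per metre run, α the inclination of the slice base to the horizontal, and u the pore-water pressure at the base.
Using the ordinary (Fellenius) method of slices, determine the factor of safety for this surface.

FS = 1.62

Ordinary method of slices: FS = Σ[c'·Δl_i + (W_i cosα_i − u_i·Δl_i)·tanφ'] / Σ W_i sinα_i, with Δl_i = b_i / cosα_i.
Slice 1: Δl = 3.0/cos2.3° = 3.002 m; N'_1 = 72·cos2.3° − 10·3.002 = 41.9; c'Δl = 48.64; W sinα = 2.9
Slice 2: Δl = 2.8/cos15.0° = 2.899 m; N'_2 = 170·cos15.0° − 14·2.899 = 123.6; c'Δl = 46.96; W sinα = 44.0
Slice 3: Δl = 2.9/cos28.2° = 3.291 m; N'_3 = 241·cos28.2° − 24·3.291 = 133.4; c'Δl = 53.31; W sinα = 113.9
Slice 4: Δl = 2.8/cos43.5° = 3.860 m; N'_4 = 209·cos43.5° − 2·3.860 = 143.9; c'Δl = 62.53; W sinα = 143.9
Slice 5: Δl = 1.4/cos57.8° = 2.627 m; N'_5 = 34·cos57.8° − 1·2.627 = 15.5; c'Δl = 42.56; W sinα = 28.8
Σc'Δl = 254.0 kN/m; ΣN' = 458.3 kN/m; ΣW sinα = 333.4 kN/m
Resisting = 254.0 + 458.3·tan32.0° = 254.0 + 286.4 = 540.4 kN/m
FS = 540.4 / 333.4 = 1.621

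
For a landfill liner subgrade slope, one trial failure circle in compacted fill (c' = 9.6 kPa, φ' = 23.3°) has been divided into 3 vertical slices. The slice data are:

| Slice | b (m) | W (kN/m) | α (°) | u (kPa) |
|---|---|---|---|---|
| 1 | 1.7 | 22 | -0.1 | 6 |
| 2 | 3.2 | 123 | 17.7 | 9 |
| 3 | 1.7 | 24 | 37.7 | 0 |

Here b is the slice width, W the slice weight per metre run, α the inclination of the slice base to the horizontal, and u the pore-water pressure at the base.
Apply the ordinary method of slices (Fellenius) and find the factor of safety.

FS = 2.30

Ordinary method of slices: FS = Σ[c'·Δl_i + (W_i cosα_i − u_i·Δl_i)·tanφ'] / Σ W_i sinα_i, with Δl_i = b_i / cosα_i.
Slice 1: Δl = 1.7/cos(-0.1°) = 1.700 m; N'_1 = 22·cos(-0.1°) − 6·1.700 = 11.8; c'Δl = 16.32; W sinα = -0.0
Slice 2: Δl = 3.2/cos17.7° = 3.359 m; N'_2 = 123·cos17.7° − 9·3.359 = 86.9; c'Δl = 32.25; W sinα = 37.4
Slice 3: Δl = 1.7/cos37.7° = 2.149 m; N'_3 = 24·cos37.7° − 0·2.149 = 19.0; c'Δl = 20.63; W sinα = 14.7
Σc'Δl = 69.2 kN/m; ΣN' = 117.7 kN/m; ΣW sinα = 52.0 kN/m
Resisting = 69.2 + 117.7·tan23.3° = 69.2 + 50.7 = 119.9 kN/m
FS = 119.9 / 52.0 = 2.304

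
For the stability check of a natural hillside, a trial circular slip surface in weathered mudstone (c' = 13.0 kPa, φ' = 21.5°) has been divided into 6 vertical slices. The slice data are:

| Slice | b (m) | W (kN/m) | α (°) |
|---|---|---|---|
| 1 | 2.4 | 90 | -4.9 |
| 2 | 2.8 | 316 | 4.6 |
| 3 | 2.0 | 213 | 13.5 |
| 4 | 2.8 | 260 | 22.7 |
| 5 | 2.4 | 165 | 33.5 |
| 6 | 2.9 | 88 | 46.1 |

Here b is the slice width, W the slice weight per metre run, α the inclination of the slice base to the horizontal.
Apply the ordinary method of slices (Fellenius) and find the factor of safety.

Ordinary method of slices: FS = Σ[c'·Δl_i + (W_i cosα_i)·tanφ'] / Σ W_i sinα_i, with Δl_i = b_i / cosα_i.
Slice 1: Δl = 2.4/cos(-4.9°) = 2.409 m; N'_1 = 90·cos(-4.9°) = 89.7; c'Δl = 31.31; W sinα = -7.7
Slice 2: Δl = 2.8/cos4.6° = 2.809 m; N'_2 = 316·cos4.6° = 315.0; c'Δl = 36.52; W sinα = 25.3
Slice 3: Δl = 2.0/cos13.5° = 2.057 m; N'_3 = 213·cos13.5° = 207.1; c'Δl = 26.74; W sinα = 49.7
Slice 4: Δl = 2.8/cos22.7° = 3.035 m; N'_4 = 260·cos22.7° = 239.9; c'Δl = 39.46; W sinα = 100.3
Slice 5: Δl = 2.4/cos33.5° = 2.878 m; N'_5 = 165·cos33.5° = 137.6; c'Δl = 37.42; W sinα = 91.1
Slice 6: Δl = 2.9/cos46.1° = 4.182 m; N'_6 = 88·cos46.1° = 61.0; c'Δl = 54.37; W sinα = 63.4
Σc'Δl = 225.8 kN/m; ΣN' = 1050.2 kN/m; ΣW sinα = 322.2 kN/m
Resisting = 225.8 + 1050.2·tan21.5° = 225.8 + 413.7 = 639.5 kN/m
FS = 639.5 / 322.2 = 1.985

FS = 1.98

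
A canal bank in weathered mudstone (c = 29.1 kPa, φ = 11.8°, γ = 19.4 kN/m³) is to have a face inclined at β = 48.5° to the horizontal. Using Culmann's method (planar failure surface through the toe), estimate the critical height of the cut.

Culmann's analysis gives the critical failure plane at α_cr = (β + φ)/2 = (48.5 + 11.8)/2 = 30.1°, and the critical height
H_c = (4c/γ) · sinβ cosφ / [1 − cos(β − φ)]
    = (4·29.1/19.4) · sin48.5°·cos11.8° / [1 − cos(36.7°)]
    = 6.000 · 0.7490·0.9789 / [1 − 0.8018]
    = 6.000 · 0.7331 / 0.1982
    = 22.19 m

H_c = 22.19 m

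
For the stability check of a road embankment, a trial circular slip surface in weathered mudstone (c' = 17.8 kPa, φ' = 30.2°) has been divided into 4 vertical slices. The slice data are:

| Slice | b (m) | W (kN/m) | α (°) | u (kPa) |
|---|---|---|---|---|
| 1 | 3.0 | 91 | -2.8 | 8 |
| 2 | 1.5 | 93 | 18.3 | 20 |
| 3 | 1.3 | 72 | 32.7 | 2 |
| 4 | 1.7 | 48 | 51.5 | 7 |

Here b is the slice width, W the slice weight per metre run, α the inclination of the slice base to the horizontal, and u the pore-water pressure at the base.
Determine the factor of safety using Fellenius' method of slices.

Ordinary method of slices: FS = Σ[c'·Δl_i + (W_i cosα_i − u_i·Δl_i)·tanφ'] / Σ W_i sinα_i, with Δl_i = b_i / cosα_i.
Slice 1: Δl = 3.0/cos(-2.8°) = 3.004 m; N'_1 = 91·cos(-2.8°) − 8·3.004 = 66.9; c'Δl = 53.46; W sinα = -4.4
Slice 2: Δl = 1.5/cos18.3° = 1.580 m; N'_2 = 93·cos18.3° − 20·1.580 = 56.7; c'Δl = 28.12; W sinα = 29.2
Slice 3: Δl = 1.3/cos32.7° = 1.545 m; N'_3 = 72·cos32.7° − 2·1.545 = 57.5; c'Δl = 27.50; W sinα = 38.9
Slice 4: Δl = 1.7/cos51.5° = 2.731 m; N'_4 = 48·cos51.5° − 7·2.731 = 10.8; c'Δl = 48.61; W sinα = 37.6
Σc'Δl = 157.7 kN/m; ΣN' = 191.8 kN/m; ΣW sinα = 101.2 kN/m
Resisting = 157.7 + 191.8·tan30.2° = 157.7 + 111.6 = 269.3 kN/m
FS = 269.3 / 101.2 = 2.661

FS = 2.66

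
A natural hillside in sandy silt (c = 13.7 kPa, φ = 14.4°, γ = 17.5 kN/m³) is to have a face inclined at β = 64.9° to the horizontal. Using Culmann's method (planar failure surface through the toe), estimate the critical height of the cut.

H_c = 7.55 m

Culmann's analysis gives the critical failure plane at α_cr = (β + φ)/2 = (64.9 + 14.4)/2 = 39.7°, and the critical height
H_c = (4c/γ) · sinβ cosφ / [1 − cos(β − φ)]
    = (4·13.7/17.5) · sin64.9°·cos14.4° / [1 − cos(50.5°)]
    = 3.131 · 0.9056·0.9686 / [1 − 0.6361]
    = 3.131 · 0.8771 / 0.3639
    = 7.55 m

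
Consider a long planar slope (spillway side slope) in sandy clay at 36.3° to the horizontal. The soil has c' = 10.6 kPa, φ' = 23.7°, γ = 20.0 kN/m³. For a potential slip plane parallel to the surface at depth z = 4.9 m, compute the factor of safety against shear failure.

FS = 0.82

For an infinite slope with a slip plane parallel to the surface (no pore pressure): FS = [c' + γz cos²β tanφ'] / [γz sinβ cosβ].
γz = 20.0·4.9 = 98.00 kN/m²
Numerator = 10.6 + 98.00·cos²36.3°·tan23.7° = 10.6 + 98.00·0.6495·0.4390 = 38.542 kPa
Denominator = 98.00·sin36.3°·cos36.3° = 98.00·0.5920·0.8059 = 46.758 kPa
FS = 38.542 / 46.758 = 0.824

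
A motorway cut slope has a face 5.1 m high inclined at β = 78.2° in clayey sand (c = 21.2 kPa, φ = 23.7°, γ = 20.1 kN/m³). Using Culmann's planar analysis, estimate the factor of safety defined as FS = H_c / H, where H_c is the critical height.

FS = 1.77

H_c = (4c/γ) · sinβ cosφ / [1 − cos(β − φ)]
    = (4·21.2/20.1) · sin78.2°·cos23.7° / [1 − cos54.5°]
    = 4.219 · 0.8963 / 0.4193 = 9.02 m
FS = H_c / H = 9.02 / 5.1 = 1.768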